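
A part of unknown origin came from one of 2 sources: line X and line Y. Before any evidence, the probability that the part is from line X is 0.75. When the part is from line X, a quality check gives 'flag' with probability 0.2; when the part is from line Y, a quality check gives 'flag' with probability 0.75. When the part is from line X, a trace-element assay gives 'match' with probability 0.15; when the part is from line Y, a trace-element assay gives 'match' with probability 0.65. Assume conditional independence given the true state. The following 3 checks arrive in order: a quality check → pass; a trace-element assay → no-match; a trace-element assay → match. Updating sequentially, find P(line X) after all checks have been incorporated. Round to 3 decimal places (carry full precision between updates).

0.843

After a quality check='pass': P(line X) = 0.8·0.7500 / (0.8·0.7500 + 0.25·0.2500) ≈ 0.9057
After a trace-element assay='no-match': P(line X) = 0.85·0.9057 / (0.85·0.9057 + 0.35·0.0943) ≈ 0.9589
After a trace-element assay='match': P(line X) = 0.15·0.9589 / (0.15·0.9589 + 0.65·0.0411) ≈ 0.8433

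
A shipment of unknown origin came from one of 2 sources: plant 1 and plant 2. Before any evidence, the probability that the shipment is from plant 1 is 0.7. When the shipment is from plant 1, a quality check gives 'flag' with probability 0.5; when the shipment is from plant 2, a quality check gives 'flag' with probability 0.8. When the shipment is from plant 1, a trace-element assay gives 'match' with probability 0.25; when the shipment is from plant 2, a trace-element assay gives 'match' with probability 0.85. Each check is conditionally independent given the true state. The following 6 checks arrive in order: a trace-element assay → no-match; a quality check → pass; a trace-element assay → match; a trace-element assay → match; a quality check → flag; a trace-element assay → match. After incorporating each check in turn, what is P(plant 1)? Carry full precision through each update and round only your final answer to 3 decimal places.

0.317

After a trace-element assay='no-match': P(plant 1) = 0.75·0.7000 / (0.75·0.7000 + 0.15·0.3000) ≈ 0.9211
After a quality check='pass': P(plant 1) = 0.5·0.9211 / (0.5·0.9211 + 0.2·0.0789) ≈ 0.9669
After a trace-element assay='match': P(plant 1) = 0.25·0.9669 / (0.25·0.9669 + 0.85·0.0331) ≈ 0.8956
After a trace-element assay='match': P(plant 1) = 0.25·0.8956 / (0.25·0.8956 + 0.85·0.1044) ≈ 0.7162
After a quality check='flag': P(plant 1) = 0.5·0.7162 / (0.5·0.7162 + 0.8·0.2838) ≈ 0.6119
After a trace-element assay='match': P(plant 1) = 0.25·0.6119 / (0.25·0.6119 + 0.85·0.3881) ≈ 0.3168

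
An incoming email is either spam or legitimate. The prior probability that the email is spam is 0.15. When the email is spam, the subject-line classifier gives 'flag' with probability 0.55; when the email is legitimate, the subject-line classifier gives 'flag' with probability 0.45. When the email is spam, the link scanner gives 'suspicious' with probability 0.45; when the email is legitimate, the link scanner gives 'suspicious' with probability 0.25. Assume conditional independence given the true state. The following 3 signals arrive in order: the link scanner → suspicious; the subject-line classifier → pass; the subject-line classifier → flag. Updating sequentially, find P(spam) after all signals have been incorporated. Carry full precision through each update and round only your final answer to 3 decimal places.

After the link scanner='suspicious': P(spam) = 0.45·0.1500 / (0.45·0.1500 + 0.25·0.8500) ≈ 0.2411
After the subject-line classifier='pass': P(spam) = 0.45·0.2411 / (0.45·0.2411 + 0.55·0.7589) ≈ 0.2063
After the subject-line classifier='flag': P(spam) = 0.55·0.2063 / (0.55·0.2063 + 0.45·0.7937) ≈ 0.2411

0.241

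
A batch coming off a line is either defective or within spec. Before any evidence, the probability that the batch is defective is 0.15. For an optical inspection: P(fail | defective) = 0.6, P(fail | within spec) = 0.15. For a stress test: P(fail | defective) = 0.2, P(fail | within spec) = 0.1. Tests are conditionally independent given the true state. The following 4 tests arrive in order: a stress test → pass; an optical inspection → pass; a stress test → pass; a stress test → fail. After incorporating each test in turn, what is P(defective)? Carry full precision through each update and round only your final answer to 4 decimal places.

After a stress test='pass': P(defective) = 0.8·0.1500 / (0.8·0.1500 + 0.9·0.8500) ≈ 0.1356
After an optical inspection='pass': P(defective) = 0.4·0.1356 / (0.4·0.1356 + 0.85·0.8644) ≈ 0.0687
After a stress test='pass': P(defective) = 0.8·0.0687 / (0.8·0.0687 + 0.9·0.9313) ≈ 0.0616
After a stress test='fail': P(defective) = 0.2·0.0616 / (0.2·0.0616 + 0.1·0.9384) ≈ 0.1160

0.1160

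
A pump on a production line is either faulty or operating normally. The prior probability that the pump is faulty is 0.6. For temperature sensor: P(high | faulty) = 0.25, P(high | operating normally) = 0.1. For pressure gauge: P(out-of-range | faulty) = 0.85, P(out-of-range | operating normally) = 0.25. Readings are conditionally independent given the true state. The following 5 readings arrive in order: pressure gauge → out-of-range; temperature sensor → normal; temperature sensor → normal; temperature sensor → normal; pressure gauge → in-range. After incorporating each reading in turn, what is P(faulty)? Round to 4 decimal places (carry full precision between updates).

0.3712

After pressure gauge='out-of-range': P(faulty) = 0.85·0.6000 / (0.85·0.6000 + 0.25·0.4000) ≈ 0.8361
After temperature sensor='normal': P(faulty) = 0.75·0.8361 / (0.75·0.8361 + 0.9·0.1639) ≈ 0.8095
After temperature sensor='normal': P(faulty) = 0.75·0.8095 / (0.75·0.8095 + 0.9·0.1905) ≈ 0.7798
After temperature sensor='normal': P(faulty) = 0.75·0.7798 / (0.75·0.7798 + 0.9·0.2202) ≈ 0.7469
After pressure gauge='in-range': P(faulty) = 0.15·0.7469 / (0.15·0.7469 + 0.75·0.2531) ≈ 0.3712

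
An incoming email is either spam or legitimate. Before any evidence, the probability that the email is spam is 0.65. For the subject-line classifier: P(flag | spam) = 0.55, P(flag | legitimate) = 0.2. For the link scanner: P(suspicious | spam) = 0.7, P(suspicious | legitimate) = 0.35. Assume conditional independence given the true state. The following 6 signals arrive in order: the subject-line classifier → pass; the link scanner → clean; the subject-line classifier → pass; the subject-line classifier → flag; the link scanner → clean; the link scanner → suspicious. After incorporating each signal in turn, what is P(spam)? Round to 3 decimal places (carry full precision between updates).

After the subject-line classifier='pass': P(spam) = 0.45·0.6500 / (0.45·0.6500 + 0.8·0.3500) ≈ 0.5109
After the link scanner='clean': P(spam) = 0.3·0.5109 / (0.3·0.5109 + 0.65·0.4891) ≈ 0.3253
After the subject-line classifier='pass': P(spam) = 0.45·0.3253 / (0.45·0.3253 + 0.8·0.6747) ≈ 0.2133
After the subject-line classifier='flag': P(spam) = 0.55·0.2133 / (0.55·0.2133 + 0.2·0.7867) ≈ 0.4272
After the link scanner='clean': P(spam) = 0.3·0.4272 / (0.3·0.4272 + 0.65·0.5728) ≈ 0.2561
After the link scanner='suspicious': P(spam) = 0.7·0.2561 / (0.7·0.2561 + 0.35·0.7439) ≈ 0.4077

0.408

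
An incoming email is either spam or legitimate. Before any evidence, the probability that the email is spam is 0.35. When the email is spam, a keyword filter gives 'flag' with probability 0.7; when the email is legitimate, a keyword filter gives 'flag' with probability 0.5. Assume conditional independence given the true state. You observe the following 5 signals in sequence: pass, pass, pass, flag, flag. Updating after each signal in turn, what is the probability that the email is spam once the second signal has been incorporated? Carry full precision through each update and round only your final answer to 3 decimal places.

After 'pass': P(spam) = 0.3·0.3500 / (0.3·0.3500 + 0.5·0.6500) ≈ 0.2442
After 'pass': P(spam) = 0.3·0.2442 / (0.3·0.2442 + 0.5·0.7558) ≈ 0.1624

0.162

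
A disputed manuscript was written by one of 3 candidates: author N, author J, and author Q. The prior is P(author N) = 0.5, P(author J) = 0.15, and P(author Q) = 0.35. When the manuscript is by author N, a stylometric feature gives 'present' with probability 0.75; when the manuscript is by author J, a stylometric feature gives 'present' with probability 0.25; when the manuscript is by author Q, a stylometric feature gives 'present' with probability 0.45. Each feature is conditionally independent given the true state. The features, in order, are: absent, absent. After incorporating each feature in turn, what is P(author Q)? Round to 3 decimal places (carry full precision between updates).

After 'absent': normaliser = 0.25·0.5000 + 0.75·0.1500 + 0.55·0.3500; P(author N) ≈ 0.2907, P(author J) ≈ 0.2616, P(author Q) ≈ 0.4477
After 'absent': normaliser = 0.25·0.2907 + 0.75·0.2616 + 0.55·0.4477; P(author N) ≈ 0.1411, P(author J) ≈ 0.3809, P(author Q) ≈ 0.4780

0.478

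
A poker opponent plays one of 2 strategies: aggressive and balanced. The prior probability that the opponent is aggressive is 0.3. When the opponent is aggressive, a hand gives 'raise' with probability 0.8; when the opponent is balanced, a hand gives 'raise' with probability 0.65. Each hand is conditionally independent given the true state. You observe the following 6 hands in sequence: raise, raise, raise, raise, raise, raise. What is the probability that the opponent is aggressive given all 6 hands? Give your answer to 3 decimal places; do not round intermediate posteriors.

After 'raise': P(aggressive) = 0.8·0.3000 / (0.8·0.3000 + 0.65·0.7000) ≈ 0.3453
After 'raise': P(aggressive) = 0.8·0.3453 / (0.8·0.3453 + 0.65·0.6547) ≈ 0.3936
After 'raise': P(aggressive) = 0.8·0.3936 / (0.8·0.3936 + 0.65·0.6064) ≈ 0.4441
After 'raise': P(aggressive) = 0.8·0.4441 / (0.8·0.4441 + 0.65·0.5559) ≈ 0.4958
After 'raise': P(aggressive) = 0.8·0.4958 / (0.8·0.4958 + 0.65·0.5042) ≈ 0.5476
After 'raise': P(aggressive) = 0.8·0.5476 / (0.8·0.5476 + 0.65·0.4524) ≈ 0.5983

0.598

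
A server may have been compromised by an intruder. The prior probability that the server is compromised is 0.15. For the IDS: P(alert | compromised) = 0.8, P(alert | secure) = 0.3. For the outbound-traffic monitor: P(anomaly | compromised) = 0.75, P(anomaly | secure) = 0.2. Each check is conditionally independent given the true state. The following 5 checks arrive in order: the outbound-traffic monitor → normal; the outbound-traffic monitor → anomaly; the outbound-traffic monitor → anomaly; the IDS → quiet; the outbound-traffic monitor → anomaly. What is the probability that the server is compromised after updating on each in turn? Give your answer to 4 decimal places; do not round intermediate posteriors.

0.4538

After the outbound-traffic monitor='normal': P(compromised) = 0.25·0.1500 / (0.25·0.1500 + 0.8·0.8500) ≈ 0.0523
After the outbound-traffic monitor='anomaly': P(compromised) = 0.75·0.0523 / (0.75·0.0523 + 0.2·0.9477) ≈ 0.1714
After the outbound-traffic monitor='anomaly': P(compromised) = 0.75·0.1714 / (0.75·0.1714 + 0.2·0.8286) ≈ 0.4368
After the IDS='quiet': P(compromised) = 0.2·0.4368 / (0.2·0.4368 + 0.7·0.5632) ≈ 0.1814
After the outbound-traffic monitor='anomaly': P(compromised) = 0.75·0.1814 / (0.75·0.1814 + 0.2·0.8186) ≈ 0.4538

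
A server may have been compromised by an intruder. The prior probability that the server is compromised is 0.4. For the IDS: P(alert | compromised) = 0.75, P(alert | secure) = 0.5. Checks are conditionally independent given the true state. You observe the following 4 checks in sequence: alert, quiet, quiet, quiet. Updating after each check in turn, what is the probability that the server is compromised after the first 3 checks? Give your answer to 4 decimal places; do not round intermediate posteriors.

0.2000

After 'alert': P(compromised) = 0.75·0.4000 / (0.75·0.4000 + 0.5·0.6000) ≈ 0.5000
After 'quiet': P(compromised) = 0.25·0.5000 / (0.25·0.5000 + 0.5·0.5000) ≈ 0.3333
After 'quiet': P(compromised) = 0.25·0.3333 / (0.25·0.3333 + 0.5·0.6667) ≈ 0.2000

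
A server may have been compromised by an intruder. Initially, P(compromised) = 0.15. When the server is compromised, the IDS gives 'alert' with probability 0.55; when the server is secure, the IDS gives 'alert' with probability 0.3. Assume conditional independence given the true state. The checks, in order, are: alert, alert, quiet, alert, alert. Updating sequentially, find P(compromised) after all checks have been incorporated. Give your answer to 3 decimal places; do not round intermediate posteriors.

0.562

After 'alert': P(compromised) = 0.55·0.1500 / (0.55·0.1500 + 0.3·0.8500) ≈ 0.2444
After 'alert': P(compromised) = 0.55·0.2444 / (0.55·0.2444 + 0.3·0.7556) ≈ 0.3723
After 'quiet': P(compromised) = 0.45·0.3723 / (0.45·0.3723 + 0.7·0.6277) ≈ 0.2760
After 'alert': P(compromised) = 0.55·0.2760 / (0.55·0.2760 + 0.3·0.7240) ≈ 0.4114
After 'alert': P(compromised) = 0.55·0.4114 / (0.55·0.4114 + 0.3·0.5886) ≈ 0.5617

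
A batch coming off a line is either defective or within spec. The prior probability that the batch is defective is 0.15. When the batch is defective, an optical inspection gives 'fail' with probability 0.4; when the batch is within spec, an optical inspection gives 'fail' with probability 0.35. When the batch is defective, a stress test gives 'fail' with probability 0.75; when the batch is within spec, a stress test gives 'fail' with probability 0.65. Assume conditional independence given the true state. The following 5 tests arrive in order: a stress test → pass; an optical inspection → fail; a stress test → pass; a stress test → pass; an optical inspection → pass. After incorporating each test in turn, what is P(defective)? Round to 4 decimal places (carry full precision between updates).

After a stress test='pass': P(defective) = 0.25·0.1500 / (0.25·0.1500 + 0.35·0.8500) ≈ 0.1119
After an optical inspection='fail': P(defective) = 0.4·0.1119 / (0.4·0.1119 + 0.35·0.8881) ≈ 0.1259
After a stress test='pass': P(defective) = 0.25·0.1259 / (0.25·0.1259 + 0.35·0.8741) ≈ 0.0933
After a stress test='pass': P(defective) = 0.25·0.0933 / (0.25·0.0933 + 0.35·0.9067) ≈ 0.0685
After an optical inspection='pass': P(defective) = 0.6·0.0685 / (0.6·0.0685 + 0.65·0.9315) ≈ 0.0635

0.0635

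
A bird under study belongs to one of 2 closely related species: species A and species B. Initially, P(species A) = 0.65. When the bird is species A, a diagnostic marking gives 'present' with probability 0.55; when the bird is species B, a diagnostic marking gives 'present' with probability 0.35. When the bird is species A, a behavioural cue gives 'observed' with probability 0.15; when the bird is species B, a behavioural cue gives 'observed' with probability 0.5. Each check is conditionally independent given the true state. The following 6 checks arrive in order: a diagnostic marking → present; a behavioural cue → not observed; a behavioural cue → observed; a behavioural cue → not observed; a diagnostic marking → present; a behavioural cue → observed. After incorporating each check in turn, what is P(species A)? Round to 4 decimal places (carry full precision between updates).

0.5440

After a diagnostic marking='present': P(species A) = 0.55·0.6500 / (0.55·0.6500 + 0.35·0.3500) ≈ 0.7448
After a behavioural cue='not observed': P(species A) = 0.85·0.7448 / (0.85·0.7448 + 0.5·0.2552) ≈ 0.8322
After a behavioural cue='observed': P(species A) = 0.15·0.8322 / (0.15·0.8322 + 0.5·0.1678) ≈ 0.5981
After a behavioural cue='not observed': P(species A) = 0.85·0.5981 / (0.85·0.5981 + 0.5·0.4019) ≈ 0.7167
After a diagnostic marking='present': P(species A) = 0.55·0.7167 / (0.55·0.7167 + 0.35·0.2833) ≈ 0.7990
After a behavioural cue='observed': P(species A) = 0.15·0.7990 / (0.15·0.7990 + 0.5·0.2010) ≈ 0.5440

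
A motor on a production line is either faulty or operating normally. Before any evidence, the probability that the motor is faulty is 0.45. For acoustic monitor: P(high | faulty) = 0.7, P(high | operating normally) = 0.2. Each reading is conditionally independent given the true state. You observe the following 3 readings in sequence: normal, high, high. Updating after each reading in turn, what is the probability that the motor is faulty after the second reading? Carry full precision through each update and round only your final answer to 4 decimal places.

0.5178

Each posterior becomes the prior for the next update.
After 'normal': P(faulty) = 0.3·0.4500 / (0.3·0.4500 + 0.8·0.5500) ≈ 0.2348
After 'high': P(faulty) = 0.7·0.2348 / (0.7·0.2348 + 0.2·0.7652) ≈ 0.5178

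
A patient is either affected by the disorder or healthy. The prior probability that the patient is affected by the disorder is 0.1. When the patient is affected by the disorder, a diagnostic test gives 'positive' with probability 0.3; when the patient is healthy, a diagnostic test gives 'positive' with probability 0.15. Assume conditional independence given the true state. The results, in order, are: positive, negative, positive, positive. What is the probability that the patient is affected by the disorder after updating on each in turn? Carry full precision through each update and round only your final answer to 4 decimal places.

After 'positive': P(affected) = 0.3·0.1000 / (0.3·0.1000 + 0.15·0.9000) ≈ 0.1818
After 'negative': P(affected) = 0.7·0.1818 / (0.7·0.1818 + 0.85·0.8182) ≈ 0.1547
After 'positive': P(affected) = 0.3·0.1547 / (0.3·0.1547 + 0.15·0.8453) ≈ 0.2679
After 'positive': P(affected) = 0.3·0.2679 / (0.3·0.2679 + 0.15·0.7321) ≈ 0.4226

0.4226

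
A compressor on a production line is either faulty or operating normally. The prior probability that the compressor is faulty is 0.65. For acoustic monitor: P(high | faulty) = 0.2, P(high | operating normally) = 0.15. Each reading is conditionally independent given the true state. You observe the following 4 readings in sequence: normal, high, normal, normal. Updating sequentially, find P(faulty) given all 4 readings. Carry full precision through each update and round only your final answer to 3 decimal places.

0.674

Apply Bayes' rule sequentially, carrying P(faulty) forward.
After 'normal': P(faulty) = 0.8·0.6500 / (0.8·0.6500 + 0.85·0.3500) ≈ 0.6361
After 'high': P(faulty) = 0.2·0.6361 / (0.2·0.6361 + 0.15·0.3639) ≈ 0.6997
After 'normal': P(faulty) = 0.8·0.6997 / (0.8·0.6997 + 0.85·0.3003) ≈ 0.6869
After 'normal': P(faulty) = 0.8·0.6869 / (0.8·0.6869 + 0.85·0.3131) ≈ 0.6737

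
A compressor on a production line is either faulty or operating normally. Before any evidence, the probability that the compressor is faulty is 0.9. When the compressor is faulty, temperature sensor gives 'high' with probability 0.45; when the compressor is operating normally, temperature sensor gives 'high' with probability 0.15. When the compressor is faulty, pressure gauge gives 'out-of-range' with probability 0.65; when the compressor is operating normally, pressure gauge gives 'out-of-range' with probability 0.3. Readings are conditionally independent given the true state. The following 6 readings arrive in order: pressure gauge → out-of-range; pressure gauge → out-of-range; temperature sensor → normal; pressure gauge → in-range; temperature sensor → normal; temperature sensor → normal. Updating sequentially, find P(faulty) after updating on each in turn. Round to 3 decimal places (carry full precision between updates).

After pressure gauge='out-of-range': P(faulty) = 0.65·0.9000 / (0.65·0.9000 + 0.3·0.1000) ≈ 0.9512
After pressure gauge='out-of-range': P(faulty) = 0.65·0.9512 / (0.65·0.9512 + 0.3·0.0488) ≈ 0.9769
After temperature sensor='normal': P(faulty) = 0.55·0.9769 / (0.55·0.9769 + 0.85·0.0231) ≈ 0.9647
After pressure gauge='in-range': P(faulty) = 0.35·0.9647 / (0.35·0.9647 + 0.7·0.0353) ≈ 0.9318
After temperature sensor='normal': P(faulty) = 0.55·0.9318 / (0.55·0.9318 + 0.85·0.0682) ≈ 0.8984
After temperature sensor='normal': P(faulty) = 0.55·0.8984 / (0.55·0.8984 + 0.85·0.1016) ≈ 0.8513

0.851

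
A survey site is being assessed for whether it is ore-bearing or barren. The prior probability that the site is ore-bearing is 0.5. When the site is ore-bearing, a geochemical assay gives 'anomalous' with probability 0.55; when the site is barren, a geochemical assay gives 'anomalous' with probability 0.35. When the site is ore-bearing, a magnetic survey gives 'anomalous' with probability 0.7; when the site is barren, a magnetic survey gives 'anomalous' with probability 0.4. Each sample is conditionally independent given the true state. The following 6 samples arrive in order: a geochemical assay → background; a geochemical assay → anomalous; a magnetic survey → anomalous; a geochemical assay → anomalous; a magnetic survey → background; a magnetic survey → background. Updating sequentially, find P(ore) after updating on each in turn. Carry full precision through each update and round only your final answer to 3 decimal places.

Each posterior becomes the prior for the next update.
After a geochemical assay='background': P(ore) = 0.45·0.5000 / (0.45·0.5000 + 0.65·0.5000) ≈ 0.4091
After a geochemical assay='anomalous': P(ore) = 0.55·0.4091 / (0.55·0.4091 + 0.35·0.5909) ≈ 0.5211
After a magnetic survey='anomalous': P(ore) = 0.7·0.5211 / (0.7·0.5211 + 0.4·0.4789) ≈ 0.6556
After a geochemical assay='anomalous': P(ore) = 0.55·0.6556 / (0.55·0.6556 + 0.35·0.3444) ≈ 0.7495
After a magnetic survey='background': P(ore) = 0.3·0.7495 / (0.3·0.7495 + 0.6·0.2505) ≈ 0.5993
After a magnetic survey='background': P(ore) = 0.3·0.5993 / (0.3·0.5993 + 0.6·0.4007) ≈ 0.4279

0.428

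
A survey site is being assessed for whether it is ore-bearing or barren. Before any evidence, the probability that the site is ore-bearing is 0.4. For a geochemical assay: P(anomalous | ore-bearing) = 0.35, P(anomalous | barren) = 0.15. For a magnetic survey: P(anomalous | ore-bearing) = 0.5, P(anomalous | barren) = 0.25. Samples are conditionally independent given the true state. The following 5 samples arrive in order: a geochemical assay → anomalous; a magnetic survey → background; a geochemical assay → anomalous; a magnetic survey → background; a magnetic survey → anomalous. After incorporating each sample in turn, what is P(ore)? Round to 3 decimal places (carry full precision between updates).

0.763

After a geochemical assay='anomalous': P(ore) = 0.35·0.4000 / (0.35·0.4000 + 0.15·0.6000) ≈ 0.6087
After a magnetic survey='background': P(ore) = 0.5·0.6087 / (0.5·0.6087 + 0.75·0.3913) ≈ 0.5091
After a geochemical assay='anomalous': P(ore) = 0.35·0.5091 / (0.35·0.5091 + 0.15·0.4909) ≈ 0.7076
After a magnetic survey='background': P(ore) = 0.5·0.7076 / (0.5·0.7076 + 0.75·0.2924) ≈ 0.6173
After a magnetic survey='anomalous': P(ore) = 0.5·0.6173 / (0.5·0.6173 + 0.25·0.3827) ≈ 0.7634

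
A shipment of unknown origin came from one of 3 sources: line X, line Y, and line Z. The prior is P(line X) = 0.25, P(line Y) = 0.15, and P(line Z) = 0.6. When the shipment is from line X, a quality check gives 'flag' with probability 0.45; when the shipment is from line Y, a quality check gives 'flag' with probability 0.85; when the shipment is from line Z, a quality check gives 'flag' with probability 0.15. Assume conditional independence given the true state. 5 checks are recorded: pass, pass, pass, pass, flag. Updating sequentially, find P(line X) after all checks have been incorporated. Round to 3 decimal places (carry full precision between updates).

0.180

After 'pass': normaliser = 0.55·0.2500 + 0.15·0.1500 + 0.85·0.6000; P(line X) ≈ 0.2052, P(line Y) ≈ 0.0336, P(line Z) ≈ 0.7612
After 'pass': normaliser = 0.55·0.2052 + 0.15·0.0336 + 0.85·0.7612; P(line X) ≈ 0.1476, P(line Y) ≈ 0.0066, P(line Z) ≈ 0.8459
After 'pass': normaliser = 0.55·0.1476 + 0.15·0.0066 + 0.85·0.8459; P(line X) ≈ 0.1013, P(line Y) ≈ 0.0012, P(line Z) ≈ 0.8975
After 'pass': normaliser = 0.55·0.1013 + 0.15·0.0012 + 0.85·0.8975; P(line X) ≈ 0.0681, P(line Y) ≈ 0.0002, P(line Z) ≈ 0.9317
After 'flag': normaliser = 0.45·0.0681 + 0.85·0.0002 + 0.15·0.9317; P(line X) ≈ 0.1795, P(line Y) ≈ 0.0011, P(line Z) ≈ 0.8193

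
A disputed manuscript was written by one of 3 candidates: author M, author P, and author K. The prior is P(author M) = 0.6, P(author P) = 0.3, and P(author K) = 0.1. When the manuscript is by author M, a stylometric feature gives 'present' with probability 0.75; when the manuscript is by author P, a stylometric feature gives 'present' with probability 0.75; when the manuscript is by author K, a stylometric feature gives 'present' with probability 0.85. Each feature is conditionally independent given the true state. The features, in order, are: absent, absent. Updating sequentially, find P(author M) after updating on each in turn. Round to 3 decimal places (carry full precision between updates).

0.641

After 'absent': normaliser = 0.25·0.6000 + 0.25·0.3000 + 0.15·0.1000; P(author M) ≈ 0.6250, P(author P) ≈ 0.3125, P(author K) ≈ 0.0625
After 'absent': normaliser = 0.25·0.6250 + 0.25·0.3125 + 0.15·0.0625; P(author M) ≈ 0.6410, P(author P) ≈ 0.3205, P(author K) ≈ 0.0385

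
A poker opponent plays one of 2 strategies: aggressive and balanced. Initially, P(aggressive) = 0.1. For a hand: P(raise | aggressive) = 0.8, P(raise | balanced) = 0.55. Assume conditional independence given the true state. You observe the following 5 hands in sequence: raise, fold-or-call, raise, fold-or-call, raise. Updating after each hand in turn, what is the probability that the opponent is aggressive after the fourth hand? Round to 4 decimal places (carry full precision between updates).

After 'raise': P(aggressive) = 0.8·0.1000 / (0.8·0.1000 + 0.55·0.9000) ≈ 0.1391
After 'fold-or-call': P(aggressive) = 0.2·0.1391 / (0.2·0.1391 + 0.45·0.8609) ≈ 0.0670
After 'raise': P(aggressive) = 0.8·0.0670 / (0.8·0.0670 + 0.55·0.9330) ≈ 0.0946
After 'fold-or-call': P(aggressive) = 0.2·0.0946 / (0.2·0.0946 + 0.45·0.9054) ≈ 0.0444

0.0444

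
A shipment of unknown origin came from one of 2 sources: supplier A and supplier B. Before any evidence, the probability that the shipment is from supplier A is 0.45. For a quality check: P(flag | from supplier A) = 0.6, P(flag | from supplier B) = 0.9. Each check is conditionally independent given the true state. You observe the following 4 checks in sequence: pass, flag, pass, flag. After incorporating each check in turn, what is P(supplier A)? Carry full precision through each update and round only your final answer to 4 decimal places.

0.8533

After 'pass': P(supplier A) = 0.4·0.4500 / (0.4·0.4500 + 0.1·0.5500) ≈ 0.7660
After 'flag': P(supplier A) = 0.6·0.7660 / (0.6·0.7660 + 0.9·0.2340) ≈ 0.6857
After 'pass': P(supplier A) = 0.4·0.6857 / (0.4·0.6857 + 0.1·0.3143) ≈ 0.8972
After 'flag': P(supplier A) = 0.6·0.8972 / (0.6·0.8972 + 0.9·0.1028) ≈ 0.8533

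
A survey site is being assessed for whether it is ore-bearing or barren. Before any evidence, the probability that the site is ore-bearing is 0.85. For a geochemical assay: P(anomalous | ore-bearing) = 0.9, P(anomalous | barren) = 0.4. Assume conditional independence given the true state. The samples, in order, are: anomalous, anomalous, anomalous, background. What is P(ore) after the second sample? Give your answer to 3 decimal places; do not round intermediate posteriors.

Each posterior becomes the prior for the next update.
After 'anomalous': P(ore) = 0.9·0.8500 / (0.9·0.8500 + 0.4·0.1500) ≈ 0.9273
After 'anomalous': P(ore) = 0.9·0.9273 / (0.9·0.9273 + 0.4·0.0727) ≈ 0.9663

0.966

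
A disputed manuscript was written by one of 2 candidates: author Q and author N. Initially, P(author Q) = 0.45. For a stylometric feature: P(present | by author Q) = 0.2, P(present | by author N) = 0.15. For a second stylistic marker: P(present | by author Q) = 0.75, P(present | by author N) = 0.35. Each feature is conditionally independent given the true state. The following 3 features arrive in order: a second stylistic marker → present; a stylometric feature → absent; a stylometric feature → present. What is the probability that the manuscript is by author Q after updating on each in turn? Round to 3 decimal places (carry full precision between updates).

After a second stylistic marker='present': P(author Q) = 0.75·0.4500 / (0.75·0.4500 + 0.35·0.5500) ≈ 0.6368
After a stylometric feature='absent': P(author Q) = 0.8·0.6368 / (0.8·0.6368 + 0.85·0.3632) ≈ 0.6227
After a stylometric feature='present': P(author Q) = 0.2·0.6227 / (0.2·0.6227 + 0.15·0.3773) ≈ 0.6875

0.688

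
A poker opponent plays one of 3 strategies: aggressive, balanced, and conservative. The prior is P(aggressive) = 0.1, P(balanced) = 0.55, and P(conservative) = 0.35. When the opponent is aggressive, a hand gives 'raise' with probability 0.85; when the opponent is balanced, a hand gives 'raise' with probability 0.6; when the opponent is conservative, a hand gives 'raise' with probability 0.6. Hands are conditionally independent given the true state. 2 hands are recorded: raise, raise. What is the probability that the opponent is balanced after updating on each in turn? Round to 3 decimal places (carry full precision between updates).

After 'raise': normaliser = 0.85·0.1000 + 0.6·0.5500 + 0.6·0.3500; P(aggressive) ≈ 0.1360, P(balanced) ≈ 0.5280, P(conservative) ≈ 0.3360
After 'raise': normaliser = 0.85·0.1360 + 0.6·0.5280 + 0.6·0.3360; P(aggressive) ≈ 0.1823, P(balanced) ≈ 0.4997, P(conservative) ≈ 0.3180

0.500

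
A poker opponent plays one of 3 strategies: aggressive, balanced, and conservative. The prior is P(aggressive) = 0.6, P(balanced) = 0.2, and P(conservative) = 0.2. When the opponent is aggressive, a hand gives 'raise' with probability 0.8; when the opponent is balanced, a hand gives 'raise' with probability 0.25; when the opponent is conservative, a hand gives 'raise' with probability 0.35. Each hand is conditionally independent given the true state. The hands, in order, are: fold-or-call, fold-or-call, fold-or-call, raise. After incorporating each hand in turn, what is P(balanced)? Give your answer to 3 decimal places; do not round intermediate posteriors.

After 'fold-or-call': normaliser = 0.2·0.6000 + 0.75·0.2000 + 0.65·0.2000; P(aggressive) ≈ 0.3000, P(balanced) ≈ 0.3750, P(conservative) ≈ 0.3250
After 'fold-or-call': normaliser = 0.2·0.3000 + 0.75·0.3750 + 0.65·0.3250; P(aggressive) ≈ 0.1086, P(balanced) ≈ 0.5090, P(conservative) ≈ 0.3824
After 'fold-or-call': normaliser = 0.2·0.1086 + 0.75·0.5090 + 0.65·0.3824; P(aggressive) ≈ 0.0333, P(balanced) ≈ 0.5855, P(conservative) ≈ 0.3812
After 'raise': normaliser = 0.8·0.0333 + 0.25·0.5855 + 0.35·0.3812; P(aggressive) ≈ 0.0870, P(balanced) ≈ 0.4777, P(conservative) ≈ 0.4353

0.478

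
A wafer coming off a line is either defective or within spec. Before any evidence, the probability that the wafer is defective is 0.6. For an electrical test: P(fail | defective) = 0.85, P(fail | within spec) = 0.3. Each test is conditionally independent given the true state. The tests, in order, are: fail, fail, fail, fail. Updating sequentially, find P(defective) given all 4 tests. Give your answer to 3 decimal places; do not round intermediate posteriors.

0.990

After 'fail': P(defective) = 0.85·0.6000 / (0.85·0.6000 + 0.3·0.4000) ≈ 0.8095
After 'fail': P(defective) = 0.85·0.8095 / (0.85·0.8095 + 0.3·0.1905) ≈ 0.9233
After 'fail': P(defective) = 0.85·0.9233 / (0.85·0.9233 + 0.3·0.0767) ≈ 0.9715
After 'fail': P(defective) = 0.85·0.9715 / (0.85·0.9715 + 0.3·0.0285) ≈ 0.9898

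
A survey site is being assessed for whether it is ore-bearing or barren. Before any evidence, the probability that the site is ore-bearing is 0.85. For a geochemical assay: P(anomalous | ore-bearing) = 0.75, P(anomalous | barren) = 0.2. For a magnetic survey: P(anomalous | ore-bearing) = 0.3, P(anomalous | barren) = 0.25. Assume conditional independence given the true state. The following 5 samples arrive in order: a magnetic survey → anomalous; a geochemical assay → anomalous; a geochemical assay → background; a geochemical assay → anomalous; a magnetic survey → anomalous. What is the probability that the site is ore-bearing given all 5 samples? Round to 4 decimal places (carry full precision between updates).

After a magnetic survey='anomalous': P(ore) = 0.3·0.8500 / (0.3·0.8500 + 0.25·0.1500) ≈ 0.8718
After a geochemical assay='anomalous': P(ore) = 0.75·0.8718 / (0.75·0.8718 + 0.2·0.1282) ≈ 0.9623
After a geochemical assay='background': P(ore) = 0.25·0.9623 / (0.25·0.9623 + 0.8·0.0377) ≈ 0.8885
After a geochemical assay='anomalous': P(ore) = 0.75·0.8885 / (0.75·0.8885 + 0.2·0.1115) ≈ 0.9676
After a magnetic survey='anomalous': P(ore) = 0.3·0.9676 / (0.3·0.9676 + 0.25·0.0324) ≈ 0.9729

0.9729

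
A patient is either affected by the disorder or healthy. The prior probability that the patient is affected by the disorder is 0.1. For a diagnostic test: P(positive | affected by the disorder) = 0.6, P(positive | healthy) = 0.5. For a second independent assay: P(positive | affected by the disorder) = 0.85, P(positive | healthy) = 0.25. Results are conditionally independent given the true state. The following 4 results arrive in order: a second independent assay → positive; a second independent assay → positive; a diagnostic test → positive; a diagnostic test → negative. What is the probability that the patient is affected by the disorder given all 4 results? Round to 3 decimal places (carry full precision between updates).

After a second independent assay='positive': P(affected) = 0.85·0.1000 / (0.85·0.1000 + 0.25·0.9000) ≈ 0.2742
After a second independent assay='positive': P(affected) = 0.85·0.2742 / (0.85·0.2742 + 0.25·0.7258) ≈ 0.5623
After a diagnostic test='positive': P(affected) = 0.6·0.5623 / (0.6·0.5623 + 0.5·0.4377) ≈ 0.6065
After a diagnostic test='negative': P(affected) = 0.4·0.6065 / (0.4·0.6065 + 0.5·0.3935) ≈ 0.5522

0.552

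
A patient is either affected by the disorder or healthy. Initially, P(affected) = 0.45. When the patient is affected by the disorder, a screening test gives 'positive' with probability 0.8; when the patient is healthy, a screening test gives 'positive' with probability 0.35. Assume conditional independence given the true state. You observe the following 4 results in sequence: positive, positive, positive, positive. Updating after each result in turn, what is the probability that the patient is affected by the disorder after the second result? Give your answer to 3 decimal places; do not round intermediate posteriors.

0.810

Each posterior becomes the prior for the next update.
After 'positive': P(affected) = 0.8·0.4500 / (0.8·0.4500 + 0.35·0.5500) ≈ 0.6516
After 'positive': P(affected) = 0.8·0.6516 / (0.8·0.6516 + 0.35·0.3484) ≈ 0.8104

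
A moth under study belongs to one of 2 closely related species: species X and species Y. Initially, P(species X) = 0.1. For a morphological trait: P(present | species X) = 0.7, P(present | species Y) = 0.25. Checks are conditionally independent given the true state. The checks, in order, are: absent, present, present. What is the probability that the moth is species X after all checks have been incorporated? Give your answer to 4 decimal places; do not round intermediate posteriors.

After 'absent': P(species X) = 0.3·0.1000 / (0.3·0.1000 + 0.75·0.9000) ≈ 0.0426
After 'present': P(species X) = 0.7·0.0426 / (0.7·0.0426 + 0.25·0.9574) ≈ 0.1107
After 'present': P(species X) = 0.7·0.1107 / (0.7·0.1107 + 0.25·0.8893) ≈ 0.2584

0.2584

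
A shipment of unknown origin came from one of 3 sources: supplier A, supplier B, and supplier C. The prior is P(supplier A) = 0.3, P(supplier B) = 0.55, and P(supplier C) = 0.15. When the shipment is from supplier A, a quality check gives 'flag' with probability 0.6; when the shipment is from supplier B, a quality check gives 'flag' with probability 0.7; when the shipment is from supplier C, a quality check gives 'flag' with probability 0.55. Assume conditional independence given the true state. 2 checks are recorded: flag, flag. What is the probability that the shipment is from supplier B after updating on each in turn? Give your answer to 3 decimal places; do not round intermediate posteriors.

0.637

After 'flag': normaliser = 0.6·0.3000 + 0.7·0.5500 + 0.55·0.1500; P(supplier A) ≈ 0.2780, P(supplier B) ≈ 0.5946, P(supplier C) ≈ 0.1274
After 'flag': normaliser = 0.6·0.2780 + 0.7·0.5946 + 0.55·0.1274; P(supplier A) ≈ 0.2554, P(supplier B) ≈ 0.6373, P(supplier C) ≈ 0.1073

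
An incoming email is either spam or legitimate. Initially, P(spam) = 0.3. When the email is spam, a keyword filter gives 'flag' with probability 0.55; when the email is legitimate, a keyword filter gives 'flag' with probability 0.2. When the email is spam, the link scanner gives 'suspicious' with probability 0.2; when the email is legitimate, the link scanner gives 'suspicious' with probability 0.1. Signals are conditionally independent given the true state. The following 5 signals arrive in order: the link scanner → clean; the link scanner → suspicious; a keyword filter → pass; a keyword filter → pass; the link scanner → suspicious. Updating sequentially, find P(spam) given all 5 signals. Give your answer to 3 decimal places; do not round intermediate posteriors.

0.325

After the link scanner='clean': P(spam) = 0.8·0.3000 / (0.8·0.3000 + 0.9·0.7000) ≈ 0.2759
After the link scanner='suspicious': P(spam) = 0.2·0.2759 / (0.2·0.2759 + 0.1·0.7241) ≈ 0.4324
After a keyword filter='pass': P(spam) = 0.45·0.4324 / (0.45·0.4324 + 0.8·0.5676) ≈ 0.3000
After a keyword filter='pass': P(spam) = 0.45·0.3000 / (0.45·0.3000 + 0.8·0.7000) ≈ 0.1942
After the link scanner='suspicious': P(spam) = 0.2·0.1942 / (0.2·0.1942 + 0.1·0.8058) ≈ 0.3253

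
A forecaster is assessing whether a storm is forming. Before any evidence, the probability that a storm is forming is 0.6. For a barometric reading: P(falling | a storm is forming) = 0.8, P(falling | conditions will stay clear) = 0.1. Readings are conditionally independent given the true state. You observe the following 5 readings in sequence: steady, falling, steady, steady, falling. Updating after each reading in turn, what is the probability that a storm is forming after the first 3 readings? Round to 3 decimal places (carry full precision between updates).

0.372

After 'steady': P(storm) = 0.2·0.6000 / (0.2·0.6000 + 0.9·0.4000) ≈ 0.2500
After 'falling': P(storm) = 0.8·0.2500 / (0.8·0.2500 + 0.1·0.7500) ≈ 0.7273
After 'steady': P(storm) = 0.2·0.7273 / (0.2·0.7273 + 0.9·0.2727) ≈ 0.3721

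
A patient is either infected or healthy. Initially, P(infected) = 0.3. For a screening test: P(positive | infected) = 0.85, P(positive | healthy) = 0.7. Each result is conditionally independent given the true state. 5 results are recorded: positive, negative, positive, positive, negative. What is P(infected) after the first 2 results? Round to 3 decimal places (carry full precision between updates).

0.206

Each posterior becomes the prior for the next update.
After 'positive': P(infected) = 0.85·0.3000 / (0.85·0.3000 + 0.7·0.7000) ≈ 0.3423
After 'negative': P(infected) = 0.15·0.3423 / (0.15·0.3423 + 0.3·0.6577) ≈ 0.2065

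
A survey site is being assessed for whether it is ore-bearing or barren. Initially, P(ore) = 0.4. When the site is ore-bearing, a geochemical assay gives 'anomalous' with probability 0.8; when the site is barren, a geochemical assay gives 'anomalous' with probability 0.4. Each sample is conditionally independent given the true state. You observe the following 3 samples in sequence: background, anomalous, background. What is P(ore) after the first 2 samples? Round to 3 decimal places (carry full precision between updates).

0.308

After 'background': P(ore) = 0.2·0.4000 / (0.2·0.4000 + 0.6·0.6000) ≈ 0.1818
After 'anomalous': P(ore) = 0.8·0.1818 / (0.8·0.1818 + 0.4·0.8182) ≈ 0.3077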